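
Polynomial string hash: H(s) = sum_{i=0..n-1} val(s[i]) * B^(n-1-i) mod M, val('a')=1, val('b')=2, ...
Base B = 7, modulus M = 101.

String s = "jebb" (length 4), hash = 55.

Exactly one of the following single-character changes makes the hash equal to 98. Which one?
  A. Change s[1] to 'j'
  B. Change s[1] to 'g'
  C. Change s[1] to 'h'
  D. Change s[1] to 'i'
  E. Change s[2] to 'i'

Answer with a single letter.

Answer: A

Derivation:
Option A: s[1]='e'->'j', delta=(10-5)*7^2 mod 101 = 43, hash=55+43 mod 101 = 98 <-- target
Option B: s[1]='e'->'g', delta=(7-5)*7^2 mod 101 = 98, hash=55+98 mod 101 = 52
Option C: s[1]='e'->'h', delta=(8-5)*7^2 mod 101 = 46, hash=55+46 mod 101 = 0
Option D: s[1]='e'->'i', delta=(9-5)*7^2 mod 101 = 95, hash=55+95 mod 101 = 49
Option E: s[2]='b'->'i', delta=(9-2)*7^1 mod 101 = 49, hash=55+49 mod 101 = 3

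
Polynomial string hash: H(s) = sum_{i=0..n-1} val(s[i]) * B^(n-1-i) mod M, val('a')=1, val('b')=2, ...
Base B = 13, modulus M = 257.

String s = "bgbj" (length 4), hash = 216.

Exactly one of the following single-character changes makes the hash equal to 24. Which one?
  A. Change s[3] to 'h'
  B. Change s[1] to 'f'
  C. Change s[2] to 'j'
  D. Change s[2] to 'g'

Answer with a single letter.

Option A: s[3]='j'->'h', delta=(8-10)*13^0 mod 257 = 255, hash=216+255 mod 257 = 214
Option B: s[1]='g'->'f', delta=(6-7)*13^2 mod 257 = 88, hash=216+88 mod 257 = 47
Option C: s[2]='b'->'j', delta=(10-2)*13^1 mod 257 = 104, hash=216+104 mod 257 = 63
Option D: s[2]='b'->'g', delta=(7-2)*13^1 mod 257 = 65, hash=216+65 mod 257 = 24 <-- target

Answer: D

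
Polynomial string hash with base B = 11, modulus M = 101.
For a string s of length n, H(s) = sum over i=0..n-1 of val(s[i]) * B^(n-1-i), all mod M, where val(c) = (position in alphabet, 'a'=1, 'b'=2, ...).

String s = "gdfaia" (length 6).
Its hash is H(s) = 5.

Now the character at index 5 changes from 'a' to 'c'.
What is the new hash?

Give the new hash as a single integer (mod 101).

val('a') = 1, val('c') = 3
Position k = 5, exponent = n-1-k = 0
B^0 mod M = 11^0 mod 101 = 1
Delta = (3 - 1) * 1 mod 101 = 2
New hash = (5 + 2) mod 101 = 7

Answer: 7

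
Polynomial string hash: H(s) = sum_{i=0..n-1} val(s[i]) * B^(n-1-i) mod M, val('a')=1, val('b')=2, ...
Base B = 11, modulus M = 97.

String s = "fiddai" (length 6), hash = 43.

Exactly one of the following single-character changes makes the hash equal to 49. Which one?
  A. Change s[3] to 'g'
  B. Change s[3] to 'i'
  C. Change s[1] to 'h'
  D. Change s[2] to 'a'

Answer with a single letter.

Option A: s[3]='d'->'g', delta=(7-4)*11^2 mod 97 = 72, hash=43+72 mod 97 = 18
Option B: s[3]='d'->'i', delta=(9-4)*11^2 mod 97 = 23, hash=43+23 mod 97 = 66
Option C: s[1]='i'->'h', delta=(8-9)*11^4 mod 97 = 6, hash=43+6 mod 97 = 49 <-- target
Option D: s[2]='d'->'a', delta=(1-4)*11^3 mod 97 = 81, hash=43+81 mod 97 = 27

Answer: C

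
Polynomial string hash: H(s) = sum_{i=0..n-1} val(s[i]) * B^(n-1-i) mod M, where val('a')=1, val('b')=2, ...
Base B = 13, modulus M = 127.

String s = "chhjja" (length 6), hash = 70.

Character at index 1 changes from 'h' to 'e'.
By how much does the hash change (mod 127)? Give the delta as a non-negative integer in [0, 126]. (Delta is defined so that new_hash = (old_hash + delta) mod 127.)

Answer: 42

Derivation:
Delta formula: (val(new) - val(old)) * B^(n-1-k) mod M
  val('e') - val('h') = 5 - 8 = -3
  B^(n-1-k) = 13^4 mod 127 = 113
  Delta = -3 * 113 mod 127 = 42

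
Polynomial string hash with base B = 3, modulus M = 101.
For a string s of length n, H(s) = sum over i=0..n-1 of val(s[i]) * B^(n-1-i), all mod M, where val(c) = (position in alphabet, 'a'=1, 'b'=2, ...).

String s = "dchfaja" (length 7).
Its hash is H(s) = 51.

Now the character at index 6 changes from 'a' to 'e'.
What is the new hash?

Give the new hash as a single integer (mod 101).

Answer: 55

Derivation:
val('a') = 1, val('e') = 5
Position k = 6, exponent = n-1-k = 0
B^0 mod M = 3^0 mod 101 = 1
Delta = (5 - 1) * 1 mod 101 = 4
New hash = (51 + 4) mod 101 = 55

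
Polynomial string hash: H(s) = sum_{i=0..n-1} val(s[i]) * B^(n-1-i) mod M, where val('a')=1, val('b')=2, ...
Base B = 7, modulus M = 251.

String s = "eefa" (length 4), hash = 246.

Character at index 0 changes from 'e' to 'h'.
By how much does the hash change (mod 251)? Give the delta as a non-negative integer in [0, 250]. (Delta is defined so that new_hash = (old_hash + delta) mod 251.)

Answer: 25

Derivation:
Delta formula: (val(new) - val(old)) * B^(n-1-k) mod M
  val('h') - val('e') = 8 - 5 = 3
  B^(n-1-k) = 7^3 mod 251 = 92
  Delta = 3 * 92 mod 251 = 25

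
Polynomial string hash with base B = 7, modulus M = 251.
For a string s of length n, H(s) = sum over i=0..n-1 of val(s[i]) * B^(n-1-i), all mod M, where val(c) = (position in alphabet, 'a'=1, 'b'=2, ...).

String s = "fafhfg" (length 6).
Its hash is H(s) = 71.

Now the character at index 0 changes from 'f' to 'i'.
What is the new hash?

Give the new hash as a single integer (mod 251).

val('f') = 6, val('i') = 9
Position k = 0, exponent = n-1-k = 5
B^5 mod M = 7^5 mod 251 = 241
Delta = (9 - 6) * 241 mod 251 = 221
New hash = (71 + 221) mod 251 = 41

Answer: 41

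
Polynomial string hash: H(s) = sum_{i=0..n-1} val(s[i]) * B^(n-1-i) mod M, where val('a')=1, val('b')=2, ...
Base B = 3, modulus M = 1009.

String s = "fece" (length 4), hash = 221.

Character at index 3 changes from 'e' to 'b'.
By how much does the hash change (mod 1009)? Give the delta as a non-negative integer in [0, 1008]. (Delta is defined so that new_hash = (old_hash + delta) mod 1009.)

Answer: 1006

Derivation:
Delta formula: (val(new) - val(old)) * B^(n-1-k) mod M
  val('b') - val('e') = 2 - 5 = -3
  B^(n-1-k) = 3^0 mod 1009 = 1
  Delta = -3 * 1 mod 1009 = 1006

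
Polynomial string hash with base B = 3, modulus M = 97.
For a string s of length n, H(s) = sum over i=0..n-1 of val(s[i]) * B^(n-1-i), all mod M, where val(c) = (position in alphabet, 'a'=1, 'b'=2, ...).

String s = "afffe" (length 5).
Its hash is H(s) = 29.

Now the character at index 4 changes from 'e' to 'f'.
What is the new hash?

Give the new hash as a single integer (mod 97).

Answer: 30

Derivation:
val('e') = 5, val('f') = 6
Position k = 4, exponent = n-1-k = 0
B^0 mod M = 3^0 mod 97 = 1
Delta = (6 - 5) * 1 mod 97 = 1
New hash = (29 + 1) mod 97 = 30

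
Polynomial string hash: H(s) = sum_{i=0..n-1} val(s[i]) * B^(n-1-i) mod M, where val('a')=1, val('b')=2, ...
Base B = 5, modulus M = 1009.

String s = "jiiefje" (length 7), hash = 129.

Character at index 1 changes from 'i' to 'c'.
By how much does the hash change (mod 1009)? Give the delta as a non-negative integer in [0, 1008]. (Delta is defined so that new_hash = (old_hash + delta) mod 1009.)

Answer: 421

Derivation:
Delta formula: (val(new) - val(old)) * B^(n-1-k) mod M
  val('c') - val('i') = 3 - 9 = -6
  B^(n-1-k) = 5^5 mod 1009 = 98
  Delta = -6 * 98 mod 1009 = 421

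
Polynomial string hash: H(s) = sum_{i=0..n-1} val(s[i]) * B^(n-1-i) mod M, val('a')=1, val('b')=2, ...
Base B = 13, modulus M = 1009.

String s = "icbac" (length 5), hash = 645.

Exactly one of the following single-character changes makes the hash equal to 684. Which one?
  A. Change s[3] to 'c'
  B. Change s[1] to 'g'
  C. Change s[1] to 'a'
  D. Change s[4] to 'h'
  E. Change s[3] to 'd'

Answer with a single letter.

Answer: E

Derivation:
Option A: s[3]='a'->'c', delta=(3-1)*13^1 mod 1009 = 26, hash=645+26 mod 1009 = 671
Option B: s[1]='c'->'g', delta=(7-3)*13^3 mod 1009 = 716, hash=645+716 mod 1009 = 352
Option C: s[1]='c'->'a', delta=(1-3)*13^3 mod 1009 = 651, hash=645+651 mod 1009 = 287
Option D: s[4]='c'->'h', delta=(8-3)*13^0 mod 1009 = 5, hash=645+5 mod 1009 = 650
Option E: s[3]='a'->'d', delta=(4-1)*13^1 mod 1009 = 39, hash=645+39 mod 1009 = 684 <-- target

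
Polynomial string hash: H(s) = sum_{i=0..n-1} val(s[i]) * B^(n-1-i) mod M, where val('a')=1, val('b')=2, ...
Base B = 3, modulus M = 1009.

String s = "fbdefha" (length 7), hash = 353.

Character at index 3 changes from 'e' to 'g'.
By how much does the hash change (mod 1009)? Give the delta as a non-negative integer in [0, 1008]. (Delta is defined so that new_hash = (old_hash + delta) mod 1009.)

Answer: 54

Derivation:
Delta formula: (val(new) - val(old)) * B^(n-1-k) mod M
  val('g') - val('e') = 7 - 5 = 2
  B^(n-1-k) = 3^3 mod 1009 = 27
  Delta = 2 * 27 mod 1009 = 54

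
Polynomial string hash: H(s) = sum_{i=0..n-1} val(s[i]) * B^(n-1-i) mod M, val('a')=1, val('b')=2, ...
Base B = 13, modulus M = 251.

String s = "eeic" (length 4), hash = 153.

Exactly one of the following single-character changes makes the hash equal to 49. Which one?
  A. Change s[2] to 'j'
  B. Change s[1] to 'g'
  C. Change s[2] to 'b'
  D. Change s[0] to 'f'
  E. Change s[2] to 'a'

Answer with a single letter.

Answer: E

Derivation:
Option A: s[2]='i'->'j', delta=(10-9)*13^1 mod 251 = 13, hash=153+13 mod 251 = 166
Option B: s[1]='e'->'g', delta=(7-5)*13^2 mod 251 = 87, hash=153+87 mod 251 = 240
Option C: s[2]='i'->'b', delta=(2-9)*13^1 mod 251 = 160, hash=153+160 mod 251 = 62
Option D: s[0]='e'->'f', delta=(6-5)*13^3 mod 251 = 189, hash=153+189 mod 251 = 91
Option E: s[2]='i'->'a', delta=(1-9)*13^1 mod 251 = 147, hash=153+147 mod 251 = 49 <-- target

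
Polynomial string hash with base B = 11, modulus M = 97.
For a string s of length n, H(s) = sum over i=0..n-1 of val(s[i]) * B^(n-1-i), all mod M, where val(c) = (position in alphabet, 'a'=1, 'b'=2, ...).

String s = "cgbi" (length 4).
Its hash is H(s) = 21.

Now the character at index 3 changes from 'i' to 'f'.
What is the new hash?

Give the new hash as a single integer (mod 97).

val('i') = 9, val('f') = 6
Position k = 3, exponent = n-1-k = 0
B^0 mod M = 11^0 mod 97 = 1
Delta = (6 - 9) * 1 mod 97 = 94
New hash = (21 + 94) mod 97 = 18

Answer: 18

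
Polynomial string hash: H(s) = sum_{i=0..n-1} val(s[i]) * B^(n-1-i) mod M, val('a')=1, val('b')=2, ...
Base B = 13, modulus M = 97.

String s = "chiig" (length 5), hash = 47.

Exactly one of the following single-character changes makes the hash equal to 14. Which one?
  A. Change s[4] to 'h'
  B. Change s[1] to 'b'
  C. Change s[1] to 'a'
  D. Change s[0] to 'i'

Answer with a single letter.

Option A: s[4]='g'->'h', delta=(8-7)*13^0 mod 97 = 1, hash=47+1 mod 97 = 48
Option B: s[1]='h'->'b', delta=(2-8)*13^3 mod 97 = 10, hash=47+10 mod 97 = 57
Option C: s[1]='h'->'a', delta=(1-8)*13^3 mod 97 = 44, hash=47+44 mod 97 = 91
Option D: s[0]='c'->'i', delta=(9-3)*13^4 mod 97 = 64, hash=47+64 mod 97 = 14 <-- target

Answer: D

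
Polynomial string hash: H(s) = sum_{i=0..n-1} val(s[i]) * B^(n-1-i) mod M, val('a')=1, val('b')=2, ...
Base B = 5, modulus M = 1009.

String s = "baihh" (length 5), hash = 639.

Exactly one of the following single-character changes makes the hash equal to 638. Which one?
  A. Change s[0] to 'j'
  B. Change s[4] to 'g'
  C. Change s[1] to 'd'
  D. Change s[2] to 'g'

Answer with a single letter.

Answer: B

Derivation:
Option A: s[0]='b'->'j', delta=(10-2)*5^4 mod 1009 = 964, hash=639+964 mod 1009 = 594
Option B: s[4]='h'->'g', delta=(7-8)*5^0 mod 1009 = 1008, hash=639+1008 mod 1009 = 638 <-- target
Option C: s[1]='a'->'d', delta=(4-1)*5^3 mod 1009 = 375, hash=639+375 mod 1009 = 5
Option D: s[2]='i'->'g', delta=(7-9)*5^2 mod 1009 = 959, hash=639+959 mod 1009 = 589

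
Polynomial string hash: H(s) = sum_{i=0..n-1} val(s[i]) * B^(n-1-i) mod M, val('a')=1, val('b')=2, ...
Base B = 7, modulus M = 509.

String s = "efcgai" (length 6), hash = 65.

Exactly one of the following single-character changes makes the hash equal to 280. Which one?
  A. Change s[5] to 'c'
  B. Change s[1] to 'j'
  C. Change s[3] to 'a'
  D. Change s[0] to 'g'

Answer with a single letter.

Option A: s[5]='i'->'c', delta=(3-9)*7^0 mod 509 = 503, hash=65+503 mod 509 = 59
Option B: s[1]='f'->'j', delta=(10-6)*7^4 mod 509 = 442, hash=65+442 mod 509 = 507
Option C: s[3]='g'->'a', delta=(1-7)*7^2 mod 509 = 215, hash=65+215 mod 509 = 280 <-- target
Option D: s[0]='e'->'g', delta=(7-5)*7^5 mod 509 = 20, hash=65+20 mod 509 = 85

Answer: C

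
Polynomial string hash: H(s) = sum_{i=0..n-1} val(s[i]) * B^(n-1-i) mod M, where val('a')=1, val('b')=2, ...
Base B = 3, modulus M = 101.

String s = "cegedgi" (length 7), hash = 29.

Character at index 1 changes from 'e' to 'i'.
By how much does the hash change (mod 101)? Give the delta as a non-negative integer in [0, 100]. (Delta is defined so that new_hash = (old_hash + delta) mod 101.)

Answer: 63

Derivation:
Delta formula: (val(new) - val(old)) * B^(n-1-k) mod M
  val('i') - val('e') = 9 - 5 = 4
  B^(n-1-k) = 3^5 mod 101 = 41
  Delta = 4 * 41 mod 101 = 63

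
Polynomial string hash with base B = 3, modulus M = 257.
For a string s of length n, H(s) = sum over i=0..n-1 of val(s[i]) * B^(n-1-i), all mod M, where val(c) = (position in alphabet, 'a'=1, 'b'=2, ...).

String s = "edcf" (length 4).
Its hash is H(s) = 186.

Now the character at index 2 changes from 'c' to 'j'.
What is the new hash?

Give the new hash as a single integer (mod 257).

Answer: 207

Derivation:
val('c') = 3, val('j') = 10
Position k = 2, exponent = n-1-k = 1
B^1 mod M = 3^1 mod 257 = 3
Delta = (10 - 3) * 3 mod 257 = 21
New hash = (186 + 21) mod 257 = 207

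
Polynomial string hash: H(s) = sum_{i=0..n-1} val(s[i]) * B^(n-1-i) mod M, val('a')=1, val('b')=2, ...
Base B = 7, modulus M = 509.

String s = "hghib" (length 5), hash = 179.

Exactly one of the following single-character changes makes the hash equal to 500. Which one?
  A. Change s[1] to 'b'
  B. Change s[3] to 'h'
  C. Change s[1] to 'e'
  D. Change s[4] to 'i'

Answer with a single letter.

Option A: s[1]='g'->'b', delta=(2-7)*7^3 mod 509 = 321, hash=179+321 mod 509 = 500 <-- target
Option B: s[3]='i'->'h', delta=(8-9)*7^1 mod 509 = 502, hash=179+502 mod 509 = 172
Option C: s[1]='g'->'e', delta=(5-7)*7^3 mod 509 = 332, hash=179+332 mod 509 = 2
Option D: s[4]='b'->'i', delta=(9-2)*7^0 mod 509 = 7, hash=179+7 mod 509 = 186

Answer: A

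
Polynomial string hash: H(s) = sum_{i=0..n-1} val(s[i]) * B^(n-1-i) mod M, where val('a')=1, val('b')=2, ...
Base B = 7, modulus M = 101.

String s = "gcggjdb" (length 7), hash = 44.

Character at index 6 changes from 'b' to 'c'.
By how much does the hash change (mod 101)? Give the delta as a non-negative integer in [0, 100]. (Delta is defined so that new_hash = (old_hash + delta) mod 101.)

Delta formula: (val(new) - val(old)) * B^(n-1-k) mod M
  val('c') - val('b') = 3 - 2 = 1
  B^(n-1-k) = 7^0 mod 101 = 1
  Delta = 1 * 1 mod 101 = 1

Answer: 1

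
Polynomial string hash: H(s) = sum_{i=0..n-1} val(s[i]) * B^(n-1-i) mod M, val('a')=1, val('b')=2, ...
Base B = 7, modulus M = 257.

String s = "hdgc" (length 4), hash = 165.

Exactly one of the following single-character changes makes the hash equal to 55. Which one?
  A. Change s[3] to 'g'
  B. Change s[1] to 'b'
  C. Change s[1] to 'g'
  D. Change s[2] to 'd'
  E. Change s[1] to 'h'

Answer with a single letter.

Answer: C

Derivation:
Option A: s[3]='c'->'g', delta=(7-3)*7^0 mod 257 = 4, hash=165+4 mod 257 = 169
Option B: s[1]='d'->'b', delta=(2-4)*7^2 mod 257 = 159, hash=165+159 mod 257 = 67
Option C: s[1]='d'->'g', delta=(7-4)*7^2 mod 257 = 147, hash=165+147 mod 257 = 55 <-- target
Option D: s[2]='g'->'d', delta=(4-7)*7^1 mod 257 = 236, hash=165+236 mod 257 = 144
Option E: s[1]='d'->'h', delta=(8-4)*7^2 mod 257 = 196, hash=165+196 mod 257 = 104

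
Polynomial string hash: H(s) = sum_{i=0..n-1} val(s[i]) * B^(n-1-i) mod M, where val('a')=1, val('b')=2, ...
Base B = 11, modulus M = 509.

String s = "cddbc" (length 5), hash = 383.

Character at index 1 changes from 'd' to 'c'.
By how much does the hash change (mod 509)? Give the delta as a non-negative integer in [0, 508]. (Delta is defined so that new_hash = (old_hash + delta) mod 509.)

Delta formula: (val(new) - val(old)) * B^(n-1-k) mod M
  val('c') - val('d') = 3 - 4 = -1
  B^(n-1-k) = 11^3 mod 509 = 313
  Delta = -1 * 313 mod 509 = 196

Answer: 196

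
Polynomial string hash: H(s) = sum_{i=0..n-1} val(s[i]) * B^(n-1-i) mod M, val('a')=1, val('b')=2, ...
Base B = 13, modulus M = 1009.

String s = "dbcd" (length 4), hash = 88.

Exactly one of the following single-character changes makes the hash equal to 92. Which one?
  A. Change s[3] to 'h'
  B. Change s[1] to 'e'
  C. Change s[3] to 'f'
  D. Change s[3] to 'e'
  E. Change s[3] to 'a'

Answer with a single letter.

Option A: s[3]='d'->'h', delta=(8-4)*13^0 mod 1009 = 4, hash=88+4 mod 1009 = 92 <-- target
Option B: s[1]='b'->'e', delta=(5-2)*13^2 mod 1009 = 507, hash=88+507 mod 1009 = 595
Option C: s[3]='d'->'f', delta=(6-4)*13^0 mod 1009 = 2, hash=88+2 mod 1009 = 90
Option D: s[3]='d'->'e', delta=(5-4)*13^0 mod 1009 = 1, hash=88+1 mod 1009 = 89
Option E: s[3]='d'->'a', delta=(1-4)*13^0 mod 1009 = 1006, hash=88+1006 mod 1009 = 85

Answer: A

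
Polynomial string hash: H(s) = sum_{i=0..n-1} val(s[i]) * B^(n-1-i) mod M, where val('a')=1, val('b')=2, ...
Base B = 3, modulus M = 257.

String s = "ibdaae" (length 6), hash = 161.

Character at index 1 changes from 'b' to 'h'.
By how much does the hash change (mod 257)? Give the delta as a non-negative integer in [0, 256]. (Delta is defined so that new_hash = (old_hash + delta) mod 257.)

Delta formula: (val(new) - val(old)) * B^(n-1-k) mod M
  val('h') - val('b') = 8 - 2 = 6
  B^(n-1-k) = 3^4 mod 257 = 81
  Delta = 6 * 81 mod 257 = 229

Answer: 229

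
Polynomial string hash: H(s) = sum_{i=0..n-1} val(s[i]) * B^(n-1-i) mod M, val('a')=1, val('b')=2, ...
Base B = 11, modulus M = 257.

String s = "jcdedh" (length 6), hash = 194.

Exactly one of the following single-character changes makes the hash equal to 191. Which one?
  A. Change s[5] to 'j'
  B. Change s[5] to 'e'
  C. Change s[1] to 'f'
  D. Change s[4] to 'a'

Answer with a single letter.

Option A: s[5]='h'->'j', delta=(10-8)*11^0 mod 257 = 2, hash=194+2 mod 257 = 196
Option B: s[5]='h'->'e', delta=(5-8)*11^0 mod 257 = 254, hash=194+254 mod 257 = 191 <-- target
Option C: s[1]='c'->'f', delta=(6-3)*11^4 mod 257 = 233, hash=194+233 mod 257 = 170
Option D: s[4]='d'->'a', delta=(1-4)*11^1 mod 257 = 224, hash=194+224 mod 257 = 161

Answer: B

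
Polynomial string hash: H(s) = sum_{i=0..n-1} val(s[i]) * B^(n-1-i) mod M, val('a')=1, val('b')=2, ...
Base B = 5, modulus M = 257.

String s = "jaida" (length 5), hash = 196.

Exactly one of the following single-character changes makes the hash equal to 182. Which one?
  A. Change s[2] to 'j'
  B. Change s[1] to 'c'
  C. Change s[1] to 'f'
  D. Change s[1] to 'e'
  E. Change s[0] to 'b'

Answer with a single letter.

Answer: D

Derivation:
Option A: s[2]='i'->'j', delta=(10-9)*5^2 mod 257 = 25, hash=196+25 mod 257 = 221
Option B: s[1]='a'->'c', delta=(3-1)*5^3 mod 257 = 250, hash=196+250 mod 257 = 189
Option C: s[1]='a'->'f', delta=(6-1)*5^3 mod 257 = 111, hash=196+111 mod 257 = 50
Option D: s[1]='a'->'e', delta=(5-1)*5^3 mod 257 = 243, hash=196+243 mod 257 = 182 <-- target
Option E: s[0]='j'->'b', delta=(2-10)*5^4 mod 257 = 140, hash=196+140 mod 257 = 79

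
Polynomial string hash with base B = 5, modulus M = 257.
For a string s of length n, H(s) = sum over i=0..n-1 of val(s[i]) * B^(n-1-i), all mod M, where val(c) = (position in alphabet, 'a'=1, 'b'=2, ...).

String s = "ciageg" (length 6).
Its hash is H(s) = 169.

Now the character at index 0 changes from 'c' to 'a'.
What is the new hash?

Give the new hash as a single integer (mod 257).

val('c') = 3, val('a') = 1
Position k = 0, exponent = n-1-k = 5
B^5 mod M = 5^5 mod 257 = 41
Delta = (1 - 3) * 41 mod 257 = 175
New hash = (169 + 175) mod 257 = 87

Answer: 87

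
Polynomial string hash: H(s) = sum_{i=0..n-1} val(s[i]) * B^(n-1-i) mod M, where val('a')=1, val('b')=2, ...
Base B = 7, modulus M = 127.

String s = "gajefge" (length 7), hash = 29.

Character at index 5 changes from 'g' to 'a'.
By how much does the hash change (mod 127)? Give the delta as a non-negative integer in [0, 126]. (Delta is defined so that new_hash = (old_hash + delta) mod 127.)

Delta formula: (val(new) - val(old)) * B^(n-1-k) mod M
  val('a') - val('g') = 1 - 7 = -6
  B^(n-1-k) = 7^1 mod 127 = 7
  Delta = -6 * 7 mod 127 = 85

Answer: 85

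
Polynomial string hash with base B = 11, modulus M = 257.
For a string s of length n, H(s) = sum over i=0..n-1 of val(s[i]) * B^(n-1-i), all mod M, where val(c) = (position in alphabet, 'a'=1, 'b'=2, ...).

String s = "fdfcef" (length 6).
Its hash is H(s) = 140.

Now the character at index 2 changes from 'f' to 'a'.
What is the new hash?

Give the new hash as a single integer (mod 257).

Answer: 167

Derivation:
val('f') = 6, val('a') = 1
Position k = 2, exponent = n-1-k = 3
B^3 mod M = 11^3 mod 257 = 46
Delta = (1 - 6) * 46 mod 257 = 27
New hash = (140 + 27) mod 257 = 167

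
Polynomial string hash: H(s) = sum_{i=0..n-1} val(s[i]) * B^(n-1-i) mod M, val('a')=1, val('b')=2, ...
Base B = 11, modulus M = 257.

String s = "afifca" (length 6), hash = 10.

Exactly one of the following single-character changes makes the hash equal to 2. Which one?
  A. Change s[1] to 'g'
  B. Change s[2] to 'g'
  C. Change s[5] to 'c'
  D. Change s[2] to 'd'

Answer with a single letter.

Option A: s[1]='f'->'g', delta=(7-6)*11^4 mod 257 = 249, hash=10+249 mod 257 = 2 <-- target
Option B: s[2]='i'->'g', delta=(7-9)*11^3 mod 257 = 165, hash=10+165 mod 257 = 175
Option C: s[5]='a'->'c', delta=(3-1)*11^0 mod 257 = 2, hash=10+2 mod 257 = 12
Option D: s[2]='i'->'d', delta=(4-9)*11^3 mod 257 = 27, hash=10+27 mod 257 = 37

Answer: A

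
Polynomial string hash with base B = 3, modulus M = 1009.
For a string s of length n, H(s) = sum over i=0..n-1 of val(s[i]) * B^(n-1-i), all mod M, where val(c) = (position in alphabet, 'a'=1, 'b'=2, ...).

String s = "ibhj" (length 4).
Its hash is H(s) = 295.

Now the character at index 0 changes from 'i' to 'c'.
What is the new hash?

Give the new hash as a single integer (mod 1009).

Answer: 133

Derivation:
val('i') = 9, val('c') = 3
Position k = 0, exponent = n-1-k = 3
B^3 mod M = 3^3 mod 1009 = 27
Delta = (3 - 9) * 27 mod 1009 = 847
New hash = (295 + 847) mod 1009 = 133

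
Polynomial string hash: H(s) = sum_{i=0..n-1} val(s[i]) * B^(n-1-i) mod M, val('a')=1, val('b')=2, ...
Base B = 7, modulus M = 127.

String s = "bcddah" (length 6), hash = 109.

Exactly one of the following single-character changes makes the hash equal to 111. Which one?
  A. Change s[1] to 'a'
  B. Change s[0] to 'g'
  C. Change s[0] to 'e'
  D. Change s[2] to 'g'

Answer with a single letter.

Answer: C

Derivation:
Option A: s[1]='c'->'a', delta=(1-3)*7^4 mod 127 = 24, hash=109+24 mod 127 = 6
Option B: s[0]='b'->'g', delta=(7-2)*7^5 mod 127 = 88, hash=109+88 mod 127 = 70
Option C: s[0]='b'->'e', delta=(5-2)*7^5 mod 127 = 2, hash=109+2 mod 127 = 111 <-- target
Option D: s[2]='d'->'g', delta=(7-4)*7^3 mod 127 = 13, hash=109+13 mod 127 = 122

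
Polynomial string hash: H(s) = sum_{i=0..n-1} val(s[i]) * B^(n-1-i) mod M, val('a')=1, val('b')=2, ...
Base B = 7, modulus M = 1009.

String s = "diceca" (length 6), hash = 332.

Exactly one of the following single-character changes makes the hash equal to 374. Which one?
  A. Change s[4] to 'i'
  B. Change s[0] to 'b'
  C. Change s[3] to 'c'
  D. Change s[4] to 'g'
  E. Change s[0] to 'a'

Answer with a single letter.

Answer: A

Derivation:
Option A: s[4]='c'->'i', delta=(9-3)*7^1 mod 1009 = 42, hash=332+42 mod 1009 = 374 <-- target
Option B: s[0]='d'->'b', delta=(2-4)*7^5 mod 1009 = 692, hash=332+692 mod 1009 = 15
Option C: s[3]='e'->'c', delta=(3-5)*7^2 mod 1009 = 911, hash=332+911 mod 1009 = 234
Option D: s[4]='c'->'g', delta=(7-3)*7^1 mod 1009 = 28, hash=332+28 mod 1009 = 360
Option E: s[0]='d'->'a', delta=(1-4)*7^5 mod 1009 = 29, hash=332+29 mod 1009 = 361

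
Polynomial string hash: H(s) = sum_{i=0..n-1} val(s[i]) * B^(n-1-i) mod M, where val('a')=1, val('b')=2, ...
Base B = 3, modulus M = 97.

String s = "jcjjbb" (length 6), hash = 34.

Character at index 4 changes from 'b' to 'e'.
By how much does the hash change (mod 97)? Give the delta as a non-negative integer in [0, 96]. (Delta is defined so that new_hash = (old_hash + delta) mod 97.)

Delta formula: (val(new) - val(old)) * B^(n-1-k) mod M
  val('e') - val('b') = 5 - 2 = 3
  B^(n-1-k) = 3^1 mod 97 = 3
  Delta = 3 * 3 mod 97 = 9

Answer: 9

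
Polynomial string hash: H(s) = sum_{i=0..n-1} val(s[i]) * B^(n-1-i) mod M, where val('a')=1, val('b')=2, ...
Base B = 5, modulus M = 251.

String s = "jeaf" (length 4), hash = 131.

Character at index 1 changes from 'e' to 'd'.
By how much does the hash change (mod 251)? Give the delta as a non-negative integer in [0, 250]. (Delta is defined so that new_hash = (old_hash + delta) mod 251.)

Answer: 226

Derivation:
Delta formula: (val(new) - val(old)) * B^(n-1-k) mod M
  val('d') - val('e') = 4 - 5 = -1
  B^(n-1-k) = 5^2 mod 251 = 25
  Delta = -1 * 25 mod 251 = 226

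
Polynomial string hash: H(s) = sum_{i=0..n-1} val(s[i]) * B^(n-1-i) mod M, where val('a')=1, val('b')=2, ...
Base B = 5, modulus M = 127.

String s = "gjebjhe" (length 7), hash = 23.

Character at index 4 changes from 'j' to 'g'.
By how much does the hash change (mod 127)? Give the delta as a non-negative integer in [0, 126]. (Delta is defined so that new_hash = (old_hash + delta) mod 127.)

Answer: 52

Derivation:
Delta formula: (val(new) - val(old)) * B^(n-1-k) mod M
  val('g') - val('j') = 7 - 10 = -3
  B^(n-1-k) = 5^2 mod 127 = 25
  Delta = -3 * 25 mod 127 = 52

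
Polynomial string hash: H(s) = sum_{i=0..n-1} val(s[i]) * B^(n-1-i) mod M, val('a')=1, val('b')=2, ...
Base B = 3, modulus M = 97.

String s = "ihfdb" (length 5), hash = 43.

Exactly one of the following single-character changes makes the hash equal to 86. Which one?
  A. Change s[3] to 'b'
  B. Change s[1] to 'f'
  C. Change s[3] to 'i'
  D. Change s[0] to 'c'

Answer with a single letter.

Option A: s[3]='d'->'b', delta=(2-4)*3^1 mod 97 = 91, hash=43+91 mod 97 = 37
Option B: s[1]='h'->'f', delta=(6-8)*3^3 mod 97 = 43, hash=43+43 mod 97 = 86 <-- target
Option C: s[3]='d'->'i', delta=(9-4)*3^1 mod 97 = 15, hash=43+15 mod 97 = 58
Option D: s[0]='i'->'c', delta=(3-9)*3^4 mod 97 = 96, hash=43+96 mod 97 = 42

Answer: B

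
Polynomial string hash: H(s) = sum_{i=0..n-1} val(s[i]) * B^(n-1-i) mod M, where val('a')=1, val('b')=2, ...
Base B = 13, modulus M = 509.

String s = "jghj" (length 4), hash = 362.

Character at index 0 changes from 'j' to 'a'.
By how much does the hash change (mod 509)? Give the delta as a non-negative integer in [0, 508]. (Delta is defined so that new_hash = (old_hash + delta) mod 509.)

Answer: 78

Derivation:
Delta formula: (val(new) - val(old)) * B^(n-1-k) mod M
  val('a') - val('j') = 1 - 10 = -9
  B^(n-1-k) = 13^3 mod 509 = 161
  Delta = -9 * 161 mod 509 = 78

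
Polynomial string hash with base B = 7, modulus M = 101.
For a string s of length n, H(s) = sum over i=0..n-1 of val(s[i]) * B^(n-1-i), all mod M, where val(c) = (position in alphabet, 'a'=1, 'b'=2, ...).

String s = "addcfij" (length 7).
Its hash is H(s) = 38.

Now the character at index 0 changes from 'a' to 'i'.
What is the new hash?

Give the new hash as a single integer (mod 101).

Answer: 11

Derivation:
val('a') = 1, val('i') = 9
Position k = 0, exponent = n-1-k = 6
B^6 mod M = 7^6 mod 101 = 85
Delta = (9 - 1) * 85 mod 101 = 74
New hash = (38 + 74) mod 101 = 11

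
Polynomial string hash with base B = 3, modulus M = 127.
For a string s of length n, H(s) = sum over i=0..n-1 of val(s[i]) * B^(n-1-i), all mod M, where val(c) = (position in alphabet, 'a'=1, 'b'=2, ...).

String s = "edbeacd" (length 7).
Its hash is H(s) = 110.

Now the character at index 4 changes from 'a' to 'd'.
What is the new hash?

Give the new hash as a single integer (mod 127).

Answer: 10

Derivation:
val('a') = 1, val('d') = 4
Position k = 4, exponent = n-1-k = 2
B^2 mod M = 3^2 mod 127 = 9
Delta = (4 - 1) * 9 mod 127 = 27
New hash = (110 + 27) mod 127 = 10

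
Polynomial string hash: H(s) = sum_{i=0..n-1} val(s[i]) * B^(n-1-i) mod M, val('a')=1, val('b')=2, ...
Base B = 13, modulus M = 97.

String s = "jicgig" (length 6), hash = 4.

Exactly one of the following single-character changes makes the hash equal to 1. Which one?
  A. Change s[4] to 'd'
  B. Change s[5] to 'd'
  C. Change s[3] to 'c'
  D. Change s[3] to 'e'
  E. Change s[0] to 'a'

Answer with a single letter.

Answer: B

Derivation:
Option A: s[4]='i'->'d', delta=(4-9)*13^1 mod 97 = 32, hash=4+32 mod 97 = 36
Option B: s[5]='g'->'d', delta=(4-7)*13^0 mod 97 = 94, hash=4+94 mod 97 = 1 <-- target
Option C: s[3]='g'->'c', delta=(3-7)*13^2 mod 97 = 3, hash=4+3 mod 97 = 7
Option D: s[3]='g'->'e', delta=(5-7)*13^2 mod 97 = 50, hash=4+50 mod 97 = 54
Option E: s[0]='j'->'a', delta=(1-10)*13^5 mod 97 = 13, hash=4+13 mod 97 = 17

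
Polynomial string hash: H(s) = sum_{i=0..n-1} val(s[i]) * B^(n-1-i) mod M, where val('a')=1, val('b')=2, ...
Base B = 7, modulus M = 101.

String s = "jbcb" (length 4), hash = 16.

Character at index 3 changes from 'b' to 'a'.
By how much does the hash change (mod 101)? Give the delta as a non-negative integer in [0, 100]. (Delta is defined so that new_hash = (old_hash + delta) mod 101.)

Delta formula: (val(new) - val(old)) * B^(n-1-k) mod M
  val('a') - val('b') = 1 - 2 = -1
  B^(n-1-k) = 7^0 mod 101 = 1
  Delta = -1 * 1 mod 101 = 100

Answer: 100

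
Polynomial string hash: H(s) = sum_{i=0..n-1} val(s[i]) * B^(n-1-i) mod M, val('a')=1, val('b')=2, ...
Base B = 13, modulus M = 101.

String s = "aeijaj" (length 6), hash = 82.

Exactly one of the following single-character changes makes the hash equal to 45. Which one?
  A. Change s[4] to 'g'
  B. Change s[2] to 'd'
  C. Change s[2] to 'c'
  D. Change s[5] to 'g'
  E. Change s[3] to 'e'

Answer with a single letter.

Answer: E

Derivation:
Option A: s[4]='a'->'g', delta=(7-1)*13^1 mod 101 = 78, hash=82+78 mod 101 = 59
Option B: s[2]='i'->'d', delta=(4-9)*13^3 mod 101 = 24, hash=82+24 mod 101 = 5
Option C: s[2]='i'->'c', delta=(3-9)*13^3 mod 101 = 49, hash=82+49 mod 101 = 30
Option D: s[5]='j'->'g', delta=(7-10)*13^0 mod 101 = 98, hash=82+98 mod 101 = 79
Option E: s[3]='j'->'e', delta=(5-10)*13^2 mod 101 = 64, hash=82+64 mod 101 = 45 <-- target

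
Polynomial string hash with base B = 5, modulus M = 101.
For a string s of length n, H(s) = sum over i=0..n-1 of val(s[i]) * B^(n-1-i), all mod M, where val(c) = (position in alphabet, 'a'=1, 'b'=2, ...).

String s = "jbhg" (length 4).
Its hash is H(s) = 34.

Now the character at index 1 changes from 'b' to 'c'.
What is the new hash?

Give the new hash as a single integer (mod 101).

val('b') = 2, val('c') = 3
Position k = 1, exponent = n-1-k = 2
B^2 mod M = 5^2 mod 101 = 25
Delta = (3 - 2) * 25 mod 101 = 25
New hash = (34 + 25) mod 101 = 59

Answer: 59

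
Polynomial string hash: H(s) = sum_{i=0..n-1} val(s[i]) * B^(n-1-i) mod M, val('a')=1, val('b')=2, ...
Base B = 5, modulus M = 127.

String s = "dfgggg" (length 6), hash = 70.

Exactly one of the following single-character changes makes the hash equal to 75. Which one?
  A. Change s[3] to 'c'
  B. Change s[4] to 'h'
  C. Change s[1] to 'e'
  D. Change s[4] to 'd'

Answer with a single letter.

Option A: s[3]='g'->'c', delta=(3-7)*5^2 mod 127 = 27, hash=70+27 mod 127 = 97
Option B: s[4]='g'->'h', delta=(8-7)*5^1 mod 127 = 5, hash=70+5 mod 127 = 75 <-- target
Option C: s[1]='f'->'e', delta=(5-6)*5^4 mod 127 = 10, hash=70+10 mod 127 = 80
Option D: s[4]='g'->'d', delta=(4-7)*5^1 mod 127 = 112, hash=70+112 mod 127 = 55

Answer: B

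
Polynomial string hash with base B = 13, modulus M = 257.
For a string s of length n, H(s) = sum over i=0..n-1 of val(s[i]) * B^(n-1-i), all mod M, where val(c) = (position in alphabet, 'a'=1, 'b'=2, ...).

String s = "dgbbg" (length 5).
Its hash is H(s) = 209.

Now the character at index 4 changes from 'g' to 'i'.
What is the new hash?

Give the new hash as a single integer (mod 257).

Answer: 211

Derivation:
val('g') = 7, val('i') = 9
Position k = 4, exponent = n-1-k = 0
B^0 mod M = 13^0 mod 257 = 1
Delta = (9 - 7) * 1 mod 257 = 2
New hash = (209 + 2) mod 257 = 211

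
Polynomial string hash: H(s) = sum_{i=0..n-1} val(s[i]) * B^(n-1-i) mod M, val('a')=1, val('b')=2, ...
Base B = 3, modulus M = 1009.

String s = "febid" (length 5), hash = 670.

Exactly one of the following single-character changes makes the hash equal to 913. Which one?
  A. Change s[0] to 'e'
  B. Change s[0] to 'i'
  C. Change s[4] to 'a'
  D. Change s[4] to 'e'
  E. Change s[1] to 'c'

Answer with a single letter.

Answer: B

Derivation:
Option A: s[0]='f'->'e', delta=(5-6)*3^4 mod 1009 = 928, hash=670+928 mod 1009 = 589
Option B: s[0]='f'->'i', delta=(9-6)*3^4 mod 1009 = 243, hash=670+243 mod 1009 = 913 <-- target
Option C: s[4]='d'->'a', delta=(1-4)*3^0 mod 1009 = 1006, hash=670+1006 mod 1009 = 667
Option D: s[4]='d'->'e', delta=(5-4)*3^0 mod 1009 = 1, hash=670+1 mod 1009 = 671
Option E: s[1]='e'->'c', delta=(3-5)*3^3 mod 1009 = 955, hash=670+955 mod 1009 = 616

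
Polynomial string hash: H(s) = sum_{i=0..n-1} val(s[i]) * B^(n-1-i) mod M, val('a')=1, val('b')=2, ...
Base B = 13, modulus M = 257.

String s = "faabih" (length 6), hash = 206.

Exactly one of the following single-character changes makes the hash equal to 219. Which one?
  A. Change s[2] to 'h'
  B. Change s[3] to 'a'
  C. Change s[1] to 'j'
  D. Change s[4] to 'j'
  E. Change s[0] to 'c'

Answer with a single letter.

Answer: D

Derivation:
Option A: s[2]='a'->'h', delta=(8-1)*13^3 mod 257 = 216, hash=206+216 mod 257 = 165
Option B: s[3]='b'->'a', delta=(1-2)*13^2 mod 257 = 88, hash=206+88 mod 257 = 37
Option C: s[1]='a'->'j', delta=(10-1)*13^4 mod 257 = 49, hash=206+49 mod 257 = 255
Option D: s[4]='i'->'j', delta=(10-9)*13^1 mod 257 = 13, hash=206+13 mod 257 = 219 <-- target
Option E: s[0]='f'->'c', delta=(3-6)*13^5 mod 257 = 216, hash=206+216 mod 257 = 165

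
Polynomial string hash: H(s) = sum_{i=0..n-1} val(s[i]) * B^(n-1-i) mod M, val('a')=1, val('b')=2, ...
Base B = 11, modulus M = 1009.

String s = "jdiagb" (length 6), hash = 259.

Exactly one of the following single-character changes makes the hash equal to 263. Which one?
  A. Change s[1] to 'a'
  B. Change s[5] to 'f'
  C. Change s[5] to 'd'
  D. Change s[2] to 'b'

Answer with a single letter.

Option A: s[1]='d'->'a', delta=(1-4)*11^4 mod 1009 = 473, hash=259+473 mod 1009 = 732
Option B: s[5]='b'->'f', delta=(6-2)*11^0 mod 1009 = 4, hash=259+4 mod 1009 = 263 <-- target
Option C: s[5]='b'->'d', delta=(4-2)*11^0 mod 1009 = 2, hash=259+2 mod 1009 = 261
Option D: s[2]='i'->'b', delta=(2-9)*11^3 mod 1009 = 773, hash=259+773 mod 1009 = 23

Answer: B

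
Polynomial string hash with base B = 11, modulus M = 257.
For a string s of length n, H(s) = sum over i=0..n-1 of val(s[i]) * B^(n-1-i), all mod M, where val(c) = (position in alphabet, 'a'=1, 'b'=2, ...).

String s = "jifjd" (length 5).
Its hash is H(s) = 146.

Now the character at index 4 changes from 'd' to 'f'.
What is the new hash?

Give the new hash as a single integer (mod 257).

Answer: 148

Derivation:
val('d') = 4, val('f') = 6
Position k = 4, exponent = n-1-k = 0
B^0 mod M = 11^0 mod 257 = 1
Delta = (6 - 4) * 1 mod 257 = 2
New hash = (146 + 2) mod 257 = 148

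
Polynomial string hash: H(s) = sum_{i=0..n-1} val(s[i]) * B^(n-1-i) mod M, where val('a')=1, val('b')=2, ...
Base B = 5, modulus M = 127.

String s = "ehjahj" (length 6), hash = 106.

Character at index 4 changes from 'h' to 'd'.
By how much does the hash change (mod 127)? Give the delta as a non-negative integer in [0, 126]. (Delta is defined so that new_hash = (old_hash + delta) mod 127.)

Answer: 107

Derivation:
Delta formula: (val(new) - val(old)) * B^(n-1-k) mod M
  val('d') - val('h') = 4 - 8 = -4
  B^(n-1-k) = 5^1 mod 127 = 5
  Delta = -4 * 5 mod 127 = 107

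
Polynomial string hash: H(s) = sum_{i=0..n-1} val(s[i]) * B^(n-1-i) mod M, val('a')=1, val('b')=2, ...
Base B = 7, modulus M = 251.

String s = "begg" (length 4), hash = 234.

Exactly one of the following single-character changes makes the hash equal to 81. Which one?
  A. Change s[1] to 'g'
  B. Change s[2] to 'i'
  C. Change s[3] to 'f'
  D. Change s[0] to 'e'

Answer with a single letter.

Answer: A

Derivation:
Option A: s[1]='e'->'g', delta=(7-5)*7^2 mod 251 = 98, hash=234+98 mod 251 = 81 <-- target
Option B: s[2]='g'->'i', delta=(9-7)*7^1 mod 251 = 14, hash=234+14 mod 251 = 248
Option C: s[3]='g'->'f', delta=(6-7)*7^0 mod 251 = 250, hash=234+250 mod 251 = 233
Option D: s[0]='b'->'e', delta=(5-2)*7^3 mod 251 = 25, hash=234+25 mod 251 = 8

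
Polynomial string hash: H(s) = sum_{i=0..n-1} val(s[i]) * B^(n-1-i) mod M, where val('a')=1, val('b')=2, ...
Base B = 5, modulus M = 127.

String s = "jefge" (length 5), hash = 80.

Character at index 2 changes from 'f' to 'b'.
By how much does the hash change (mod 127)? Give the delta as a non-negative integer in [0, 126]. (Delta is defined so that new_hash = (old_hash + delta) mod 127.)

Answer: 27

Derivation:
Delta formula: (val(new) - val(old)) * B^(n-1-k) mod M
  val('b') - val('f') = 2 - 6 = -4
  B^(n-1-k) = 5^2 mod 127 = 25
  Delta = -4 * 25 mod 127 = 27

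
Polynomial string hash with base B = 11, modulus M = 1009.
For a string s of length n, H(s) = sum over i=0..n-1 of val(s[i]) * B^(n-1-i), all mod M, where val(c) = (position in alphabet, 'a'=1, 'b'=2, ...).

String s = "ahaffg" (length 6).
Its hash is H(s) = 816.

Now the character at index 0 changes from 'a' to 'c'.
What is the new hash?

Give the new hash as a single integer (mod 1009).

Answer: 38

Derivation:
val('a') = 1, val('c') = 3
Position k = 0, exponent = n-1-k = 5
B^5 mod M = 11^5 mod 1009 = 620
Delta = (3 - 1) * 620 mod 1009 = 231
New hash = (816 + 231) mod 1009 = 38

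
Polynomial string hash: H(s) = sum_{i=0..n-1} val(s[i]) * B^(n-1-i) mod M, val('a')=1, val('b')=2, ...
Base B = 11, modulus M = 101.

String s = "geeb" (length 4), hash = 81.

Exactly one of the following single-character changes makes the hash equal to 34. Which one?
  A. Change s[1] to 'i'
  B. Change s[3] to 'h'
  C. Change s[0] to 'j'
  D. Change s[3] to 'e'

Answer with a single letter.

Option A: s[1]='e'->'i', delta=(9-5)*11^2 mod 101 = 80, hash=81+80 mod 101 = 60
Option B: s[3]='b'->'h', delta=(8-2)*11^0 mod 101 = 6, hash=81+6 mod 101 = 87
Option C: s[0]='g'->'j', delta=(10-7)*11^3 mod 101 = 54, hash=81+54 mod 101 = 34 <-- target
Option D: s[3]='b'->'e', delta=(5-2)*11^0 mod 101 = 3, hash=81+3 mod 101 = 84

Answer: C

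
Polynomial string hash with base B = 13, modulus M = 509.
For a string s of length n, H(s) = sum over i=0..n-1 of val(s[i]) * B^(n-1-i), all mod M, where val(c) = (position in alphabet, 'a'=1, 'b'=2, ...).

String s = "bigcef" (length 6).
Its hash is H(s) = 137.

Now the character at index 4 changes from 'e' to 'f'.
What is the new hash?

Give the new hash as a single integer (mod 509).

val('e') = 5, val('f') = 6
Position k = 4, exponent = n-1-k = 1
B^1 mod M = 13^1 mod 509 = 13
Delta = (6 - 5) * 13 mod 509 = 13
New hash = (137 + 13) mod 509 = 150

Answer: 150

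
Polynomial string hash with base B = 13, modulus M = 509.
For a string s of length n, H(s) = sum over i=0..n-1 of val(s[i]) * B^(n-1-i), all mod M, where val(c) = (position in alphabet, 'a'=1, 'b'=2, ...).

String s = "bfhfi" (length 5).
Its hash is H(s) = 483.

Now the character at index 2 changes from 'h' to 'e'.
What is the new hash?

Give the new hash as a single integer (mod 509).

Answer: 485

Derivation:
val('h') = 8, val('e') = 5
Position k = 2, exponent = n-1-k = 2
B^2 mod M = 13^2 mod 509 = 169
Delta = (5 - 8) * 169 mod 509 = 2
New hash = (483 + 2) mod 509 = 485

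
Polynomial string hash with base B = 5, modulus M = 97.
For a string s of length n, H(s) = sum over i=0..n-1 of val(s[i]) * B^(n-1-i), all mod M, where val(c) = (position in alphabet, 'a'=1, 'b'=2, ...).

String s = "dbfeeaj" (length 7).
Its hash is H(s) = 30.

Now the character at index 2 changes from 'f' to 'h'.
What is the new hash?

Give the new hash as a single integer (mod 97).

Answer: 19

Derivation:
val('f') = 6, val('h') = 8
Position k = 2, exponent = n-1-k = 4
B^4 mod M = 5^4 mod 97 = 43
Delta = (8 - 6) * 43 mod 97 = 86
New hash = (30 + 86) mod 97 = 19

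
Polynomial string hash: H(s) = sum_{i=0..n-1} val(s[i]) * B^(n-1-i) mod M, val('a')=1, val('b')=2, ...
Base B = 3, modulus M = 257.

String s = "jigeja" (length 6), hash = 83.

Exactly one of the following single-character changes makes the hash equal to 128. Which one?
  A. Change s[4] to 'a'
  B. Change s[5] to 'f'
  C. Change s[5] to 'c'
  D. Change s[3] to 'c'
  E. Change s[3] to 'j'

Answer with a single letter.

Option A: s[4]='j'->'a', delta=(1-10)*3^1 mod 257 = 230, hash=83+230 mod 257 = 56
Option B: s[5]='a'->'f', delta=(6-1)*3^0 mod 257 = 5, hash=83+5 mod 257 = 88
Option C: s[5]='a'->'c', delta=(3-1)*3^0 mod 257 = 2, hash=83+2 mod 257 = 85
Option D: s[3]='e'->'c', delta=(3-5)*3^2 mod 257 = 239, hash=83+239 mod 257 = 65
Option E: s[3]='e'->'j', delta=(10-5)*3^2 mod 257 = 45, hash=83+45 mod 257 = 128 <-- target

Answer: E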